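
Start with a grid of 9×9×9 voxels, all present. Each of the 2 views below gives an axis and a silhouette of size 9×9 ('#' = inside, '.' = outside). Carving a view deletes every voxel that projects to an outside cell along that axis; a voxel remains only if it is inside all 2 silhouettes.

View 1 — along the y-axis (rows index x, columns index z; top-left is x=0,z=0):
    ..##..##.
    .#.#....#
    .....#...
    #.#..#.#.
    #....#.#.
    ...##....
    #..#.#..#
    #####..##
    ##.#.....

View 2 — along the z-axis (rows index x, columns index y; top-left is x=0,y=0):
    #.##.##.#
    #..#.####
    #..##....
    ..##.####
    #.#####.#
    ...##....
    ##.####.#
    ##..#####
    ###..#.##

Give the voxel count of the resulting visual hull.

|visual hull| = 189

before carving: 729 voxels (9×9×9)
after view 1 [y-axis, 31 of 81 cells solid] → remaining = 279
after view 2 [z-axis, 50 of 81 cells solid] → remaining = 189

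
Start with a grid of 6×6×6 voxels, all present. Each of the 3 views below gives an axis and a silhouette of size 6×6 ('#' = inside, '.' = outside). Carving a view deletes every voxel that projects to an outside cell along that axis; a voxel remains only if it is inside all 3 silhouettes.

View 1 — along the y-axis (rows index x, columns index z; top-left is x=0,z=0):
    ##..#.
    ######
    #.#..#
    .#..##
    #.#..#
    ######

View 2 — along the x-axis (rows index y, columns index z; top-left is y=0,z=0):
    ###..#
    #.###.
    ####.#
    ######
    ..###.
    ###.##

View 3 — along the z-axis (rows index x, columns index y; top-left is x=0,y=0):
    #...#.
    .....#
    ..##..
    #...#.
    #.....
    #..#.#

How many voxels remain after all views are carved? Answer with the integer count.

35 voxels

initial block: 6^3 = 216
V1 y: intersect with XZ mask (24 set) -- 144 left
V2 x: intersect with YZ mask (27 set) -- 109 left
V3 z: intersect with XY mask (11 set) -- 35 left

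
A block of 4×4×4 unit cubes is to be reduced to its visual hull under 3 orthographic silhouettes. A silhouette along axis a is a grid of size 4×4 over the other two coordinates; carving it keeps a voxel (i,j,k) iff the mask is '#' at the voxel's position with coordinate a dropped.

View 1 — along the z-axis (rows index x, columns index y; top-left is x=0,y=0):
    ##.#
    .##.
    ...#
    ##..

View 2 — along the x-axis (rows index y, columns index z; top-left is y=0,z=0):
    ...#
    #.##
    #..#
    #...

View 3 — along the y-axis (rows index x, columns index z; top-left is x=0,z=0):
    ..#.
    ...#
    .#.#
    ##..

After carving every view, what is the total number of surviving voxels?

|visual hull| = 4

before carving: 64 voxels (4×4×4)
after view 1 [z-axis, 8 of 16 cells solid] → remaining = 32
after view 2 [x-axis, 7 of 16 cells solid] → remaining = 15
after view 3 [y-axis, 6 of 16 cells solid] → remaining = 4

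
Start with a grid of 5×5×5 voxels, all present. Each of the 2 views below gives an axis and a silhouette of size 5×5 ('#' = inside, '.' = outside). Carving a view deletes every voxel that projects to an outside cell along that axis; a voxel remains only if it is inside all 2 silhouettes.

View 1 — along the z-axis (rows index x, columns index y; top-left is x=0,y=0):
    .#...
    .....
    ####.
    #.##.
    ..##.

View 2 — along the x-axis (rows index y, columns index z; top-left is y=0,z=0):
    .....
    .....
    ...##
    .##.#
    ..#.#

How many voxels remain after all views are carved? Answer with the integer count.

remaining voxels: 15

before carving: 125 voxels (5×5×5)
V1 z: intersect with XY mask (10 set) -- 50 left
V2 x: intersect with YZ mask (7 set) -- 15 left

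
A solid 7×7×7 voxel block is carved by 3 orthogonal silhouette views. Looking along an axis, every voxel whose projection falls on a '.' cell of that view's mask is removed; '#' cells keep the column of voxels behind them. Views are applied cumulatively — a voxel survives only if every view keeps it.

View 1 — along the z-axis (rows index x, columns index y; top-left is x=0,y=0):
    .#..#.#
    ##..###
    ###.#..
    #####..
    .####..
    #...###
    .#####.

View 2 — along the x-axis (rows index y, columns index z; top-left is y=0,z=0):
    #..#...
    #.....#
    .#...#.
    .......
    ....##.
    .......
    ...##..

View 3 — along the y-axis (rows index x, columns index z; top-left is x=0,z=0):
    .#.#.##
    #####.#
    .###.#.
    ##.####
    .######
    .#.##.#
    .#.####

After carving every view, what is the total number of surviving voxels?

voxel count = 36

before carving: 343 voxels (7×7×7)
V1 z: intersect with XY mask (30 set) -- 210 left
V2 x: intersect with YZ mask (10 set) -- 48 left
V3 y: intersect with XZ mask (35 set) -- 36 left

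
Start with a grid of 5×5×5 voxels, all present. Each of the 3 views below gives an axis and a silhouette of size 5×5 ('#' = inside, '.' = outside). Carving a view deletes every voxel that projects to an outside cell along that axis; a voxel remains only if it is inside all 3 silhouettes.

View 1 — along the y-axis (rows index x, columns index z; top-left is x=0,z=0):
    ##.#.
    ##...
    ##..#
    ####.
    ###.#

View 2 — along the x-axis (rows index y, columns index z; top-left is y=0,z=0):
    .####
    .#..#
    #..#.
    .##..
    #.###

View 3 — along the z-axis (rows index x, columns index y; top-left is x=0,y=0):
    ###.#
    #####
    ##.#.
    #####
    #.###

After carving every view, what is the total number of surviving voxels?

|visual hull| = 37

start: 5×5×5 = 125 voxels
carve view 1 (along y, XZ-mask fill 16/25): 80 voxels remain
carve view 2 (along x, YZ-mask fill 14/25): 43 voxels remain
carve view 3 (along z, XY-mask fill 21/25): 37 voxels remain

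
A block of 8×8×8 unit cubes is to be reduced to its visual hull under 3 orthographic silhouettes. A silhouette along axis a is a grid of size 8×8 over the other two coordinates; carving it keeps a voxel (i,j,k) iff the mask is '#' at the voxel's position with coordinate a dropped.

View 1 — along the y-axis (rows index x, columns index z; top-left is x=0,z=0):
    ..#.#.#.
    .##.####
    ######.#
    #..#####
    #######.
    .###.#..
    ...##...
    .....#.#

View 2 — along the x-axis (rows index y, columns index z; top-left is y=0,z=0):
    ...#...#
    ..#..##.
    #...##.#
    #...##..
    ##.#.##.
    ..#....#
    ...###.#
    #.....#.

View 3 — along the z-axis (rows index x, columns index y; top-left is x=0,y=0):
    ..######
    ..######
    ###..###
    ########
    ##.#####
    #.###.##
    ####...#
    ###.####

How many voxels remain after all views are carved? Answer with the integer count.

|visual hull| = 94

full grid |V| = 512
[1] y-view keeps 37 columns → grid now 296
[2] x-view keeps 25 columns → grid now 117
[3] z-view keeps 51 columns → grid now 94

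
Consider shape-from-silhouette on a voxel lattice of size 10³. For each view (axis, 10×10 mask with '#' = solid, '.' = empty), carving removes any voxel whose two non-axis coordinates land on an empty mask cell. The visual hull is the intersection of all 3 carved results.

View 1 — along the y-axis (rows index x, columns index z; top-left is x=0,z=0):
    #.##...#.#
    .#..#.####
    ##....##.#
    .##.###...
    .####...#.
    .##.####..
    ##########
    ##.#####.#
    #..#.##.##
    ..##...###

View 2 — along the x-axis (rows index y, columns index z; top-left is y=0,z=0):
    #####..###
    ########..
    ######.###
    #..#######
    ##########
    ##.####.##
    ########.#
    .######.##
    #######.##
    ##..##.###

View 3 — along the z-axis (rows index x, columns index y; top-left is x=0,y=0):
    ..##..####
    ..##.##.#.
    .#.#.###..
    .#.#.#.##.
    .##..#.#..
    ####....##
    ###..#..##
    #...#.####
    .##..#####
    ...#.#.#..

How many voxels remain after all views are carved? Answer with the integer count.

before carving: 1000 voxels (10×10×10)
step 1: project along y, AND mask (61/100) → |grid| = 610
step 2: project along x, AND mask (84/100) → |grid| = 510
step 3: project along z, AND mask (53/100) → |grid| = 273

voxel count = 273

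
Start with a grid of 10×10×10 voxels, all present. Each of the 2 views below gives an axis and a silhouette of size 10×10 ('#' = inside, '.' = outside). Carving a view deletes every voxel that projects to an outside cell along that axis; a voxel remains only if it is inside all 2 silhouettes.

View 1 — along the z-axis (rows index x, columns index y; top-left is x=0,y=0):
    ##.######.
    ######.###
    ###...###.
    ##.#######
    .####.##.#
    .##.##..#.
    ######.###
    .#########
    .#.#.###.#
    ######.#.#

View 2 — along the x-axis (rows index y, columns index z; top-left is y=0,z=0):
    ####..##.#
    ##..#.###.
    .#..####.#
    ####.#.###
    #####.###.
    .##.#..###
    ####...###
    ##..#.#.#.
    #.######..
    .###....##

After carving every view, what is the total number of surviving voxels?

|visual hull| = 491

initial block: 10^3 = 1000
step 1: project along z, AND mask (76/100) → |grid| = 760
step 2: project along x, AND mask (65/100) → |grid| = 491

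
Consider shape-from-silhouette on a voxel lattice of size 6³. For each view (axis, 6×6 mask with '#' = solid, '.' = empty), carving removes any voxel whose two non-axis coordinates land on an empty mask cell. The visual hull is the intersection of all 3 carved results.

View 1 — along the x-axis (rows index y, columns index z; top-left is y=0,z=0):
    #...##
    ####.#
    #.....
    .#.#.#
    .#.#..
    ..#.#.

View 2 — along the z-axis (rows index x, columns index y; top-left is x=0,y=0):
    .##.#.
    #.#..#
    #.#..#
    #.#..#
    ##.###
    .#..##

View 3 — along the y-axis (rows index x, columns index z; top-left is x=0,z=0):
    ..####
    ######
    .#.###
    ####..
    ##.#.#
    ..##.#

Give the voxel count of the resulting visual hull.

32 voxels

before carving: 216 voxels (6×6×6)
V1 x: intersect with YZ mask (16 set) -- 96 left
V2 z: intersect with XY mask (20 set) -- 50 left
V3 y: intersect with XZ mask (25 set) -- 32 left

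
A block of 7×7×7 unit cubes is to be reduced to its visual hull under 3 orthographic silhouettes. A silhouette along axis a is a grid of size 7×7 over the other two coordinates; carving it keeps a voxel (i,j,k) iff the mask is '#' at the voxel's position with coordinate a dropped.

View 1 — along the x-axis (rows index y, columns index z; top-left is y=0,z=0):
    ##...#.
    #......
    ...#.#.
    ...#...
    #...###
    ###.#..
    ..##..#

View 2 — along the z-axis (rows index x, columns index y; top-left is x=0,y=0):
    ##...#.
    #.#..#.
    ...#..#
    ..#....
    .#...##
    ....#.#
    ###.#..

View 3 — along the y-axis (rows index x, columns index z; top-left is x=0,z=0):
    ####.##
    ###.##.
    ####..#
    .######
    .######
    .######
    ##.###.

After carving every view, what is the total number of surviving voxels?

before carving: 343 voxels (7×7×7)
after view 1 [x-axis, 18 of 49 cells solid] → remaining = 126
after view 2 [z-axis, 18 of 49 cells solid] → remaining = 48
after view 3 [y-axis, 39 of 49 cells solid] → remaining = 42

|visual hull| = 42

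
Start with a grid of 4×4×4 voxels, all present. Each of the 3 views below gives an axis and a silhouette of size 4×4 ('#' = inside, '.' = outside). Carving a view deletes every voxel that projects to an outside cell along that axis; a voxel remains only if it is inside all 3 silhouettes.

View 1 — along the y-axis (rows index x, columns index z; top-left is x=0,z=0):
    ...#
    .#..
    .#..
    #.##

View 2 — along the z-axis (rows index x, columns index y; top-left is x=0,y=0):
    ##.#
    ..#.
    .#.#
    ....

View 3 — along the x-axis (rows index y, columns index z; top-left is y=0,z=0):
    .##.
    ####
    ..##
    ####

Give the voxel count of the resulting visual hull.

remaining voxels: 4

before carving: 64 voxels (4×4×4)
V1 y: intersect with XZ mask (6 set) -- 24 left
V2 z: intersect with XY mask (6 set) -- 6 left
V3 x: intersect with YZ mask (12 set) -- 4 left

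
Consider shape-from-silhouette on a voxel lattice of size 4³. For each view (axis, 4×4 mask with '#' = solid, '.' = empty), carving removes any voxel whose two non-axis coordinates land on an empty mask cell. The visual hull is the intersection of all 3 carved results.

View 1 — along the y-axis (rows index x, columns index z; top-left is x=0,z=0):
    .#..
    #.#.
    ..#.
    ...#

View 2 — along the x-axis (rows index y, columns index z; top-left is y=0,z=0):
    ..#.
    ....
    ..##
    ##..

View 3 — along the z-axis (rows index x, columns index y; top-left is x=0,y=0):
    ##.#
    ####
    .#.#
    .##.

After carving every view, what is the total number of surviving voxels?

before carving: 64 voxels (4×4×4)
carve view 1 (along y, XZ-mask fill 5/16): 20 voxels remain
carve view 2 (along x, YZ-mask fill 5/16): 7 voxels remain
carve view 3 (along z, XY-mask fill 11/16): 5 voxels remain

voxel count = 5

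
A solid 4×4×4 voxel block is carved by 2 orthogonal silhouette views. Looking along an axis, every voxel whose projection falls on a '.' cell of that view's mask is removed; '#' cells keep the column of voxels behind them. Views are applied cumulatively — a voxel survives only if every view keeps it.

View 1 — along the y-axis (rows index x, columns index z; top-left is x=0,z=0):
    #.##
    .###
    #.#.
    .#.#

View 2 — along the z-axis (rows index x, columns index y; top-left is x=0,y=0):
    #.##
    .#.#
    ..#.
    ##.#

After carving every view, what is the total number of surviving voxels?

|visual hull| = 23

start: 4×4×4 = 64 voxels
carve view 1 (along y, XZ-mask fill 10/16): 40 voxels remain
carve view 2 (along z, XY-mask fill 9/16): 23 voxels remain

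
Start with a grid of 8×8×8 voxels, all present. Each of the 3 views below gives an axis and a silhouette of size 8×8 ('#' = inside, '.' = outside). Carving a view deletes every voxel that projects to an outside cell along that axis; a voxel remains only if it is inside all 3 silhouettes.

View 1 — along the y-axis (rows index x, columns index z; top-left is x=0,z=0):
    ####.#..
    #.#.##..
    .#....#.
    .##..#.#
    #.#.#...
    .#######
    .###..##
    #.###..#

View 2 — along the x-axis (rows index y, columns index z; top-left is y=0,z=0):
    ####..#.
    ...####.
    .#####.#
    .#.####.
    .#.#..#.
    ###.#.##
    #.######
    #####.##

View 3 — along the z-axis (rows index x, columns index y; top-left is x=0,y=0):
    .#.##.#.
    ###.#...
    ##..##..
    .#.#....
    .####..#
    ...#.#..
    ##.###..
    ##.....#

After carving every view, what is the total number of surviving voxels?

voxel count = 71

before carving: 512 voxels (8×8×8)
after view 1 [y-axis, 35 of 64 cells solid] → remaining = 280
after view 2 [x-axis, 43 of 64 cells solid] → remaining = 186
after view 3 [z-axis, 29 of 64 cells solid] → remaining = 71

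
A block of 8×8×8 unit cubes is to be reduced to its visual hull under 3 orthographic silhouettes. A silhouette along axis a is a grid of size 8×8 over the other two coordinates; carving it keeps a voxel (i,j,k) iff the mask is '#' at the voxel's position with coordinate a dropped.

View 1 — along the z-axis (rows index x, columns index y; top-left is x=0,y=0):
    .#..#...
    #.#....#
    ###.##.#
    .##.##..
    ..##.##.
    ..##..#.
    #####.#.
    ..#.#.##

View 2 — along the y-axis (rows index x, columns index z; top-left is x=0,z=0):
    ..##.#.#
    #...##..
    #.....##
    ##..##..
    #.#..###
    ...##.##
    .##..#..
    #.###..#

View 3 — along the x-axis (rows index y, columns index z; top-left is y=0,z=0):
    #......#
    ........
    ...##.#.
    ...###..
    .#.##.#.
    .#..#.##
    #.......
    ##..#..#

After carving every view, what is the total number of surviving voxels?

initial block: 8^3 = 512
after view 1 [z-axis, 32 of 64 cells solid] → remaining = 256
after view 2 [y-axis, 31 of 64 cells solid] → remaining = 121
after view 3 [x-axis, 21 of 64 cells solid] → remaining = 38

remaining voxels: 38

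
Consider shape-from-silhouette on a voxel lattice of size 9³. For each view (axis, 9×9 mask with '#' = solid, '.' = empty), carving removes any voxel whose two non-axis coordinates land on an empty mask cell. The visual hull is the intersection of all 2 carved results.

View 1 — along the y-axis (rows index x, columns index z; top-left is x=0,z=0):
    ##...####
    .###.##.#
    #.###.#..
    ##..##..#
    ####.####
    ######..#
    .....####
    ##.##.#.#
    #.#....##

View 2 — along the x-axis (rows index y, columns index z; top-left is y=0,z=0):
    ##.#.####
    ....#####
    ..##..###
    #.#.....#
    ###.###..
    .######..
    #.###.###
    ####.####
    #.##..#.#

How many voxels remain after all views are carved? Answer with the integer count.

voxel count = 301

initial block: 9^3 = 729
after view 1 [y-axis, 51 of 81 cells solid] → remaining = 459
after view 2 [x-axis, 52 of 81 cells solid] → remaining = 301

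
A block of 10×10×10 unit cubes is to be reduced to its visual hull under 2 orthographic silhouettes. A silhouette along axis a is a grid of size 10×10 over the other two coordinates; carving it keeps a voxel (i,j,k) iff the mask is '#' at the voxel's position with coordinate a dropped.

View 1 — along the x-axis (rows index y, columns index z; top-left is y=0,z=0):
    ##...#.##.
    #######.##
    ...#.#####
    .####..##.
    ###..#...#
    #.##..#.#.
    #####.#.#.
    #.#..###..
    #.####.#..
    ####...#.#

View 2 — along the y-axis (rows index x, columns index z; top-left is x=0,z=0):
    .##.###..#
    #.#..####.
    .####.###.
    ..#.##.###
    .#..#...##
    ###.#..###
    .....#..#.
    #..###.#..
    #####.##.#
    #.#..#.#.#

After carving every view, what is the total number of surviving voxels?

voxel count = 333

start: 10×10×10 = 1000 voxels
step 1: project along x, AND mask (60/100) → |grid| = 600
step 2: project along y, AND mask (56/100) → |grid| = 333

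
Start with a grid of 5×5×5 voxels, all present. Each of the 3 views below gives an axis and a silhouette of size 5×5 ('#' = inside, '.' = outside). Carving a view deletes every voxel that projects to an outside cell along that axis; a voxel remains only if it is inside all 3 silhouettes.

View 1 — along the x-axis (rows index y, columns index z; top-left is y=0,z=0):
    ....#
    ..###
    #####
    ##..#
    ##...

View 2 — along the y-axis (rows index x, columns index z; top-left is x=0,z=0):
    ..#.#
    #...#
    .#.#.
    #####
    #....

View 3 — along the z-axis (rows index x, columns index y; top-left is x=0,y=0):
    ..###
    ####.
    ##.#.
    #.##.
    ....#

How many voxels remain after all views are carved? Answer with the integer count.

|visual hull| = 21

start: 5×5×5 = 125 voxels
  1. axis=0 (YZ plane), |mask|=14  ⇒  voxels=70
  2. axis=1 (XZ plane), |mask|=12  ⇒  voxels=35
  3. axis=2 (XY plane), |mask|=14  ⇒  voxels=21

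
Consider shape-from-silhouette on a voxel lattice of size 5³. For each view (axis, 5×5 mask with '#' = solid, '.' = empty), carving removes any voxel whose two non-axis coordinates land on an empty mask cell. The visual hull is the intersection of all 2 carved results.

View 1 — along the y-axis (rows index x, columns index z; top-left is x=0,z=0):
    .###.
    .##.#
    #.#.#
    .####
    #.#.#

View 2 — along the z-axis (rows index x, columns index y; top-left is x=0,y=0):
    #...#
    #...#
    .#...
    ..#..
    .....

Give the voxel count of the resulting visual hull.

|visual hull| = 19

before carving: 125 voxels (5×5×5)
[1] y-view keeps 16 columns → grid now 80
[2] z-view keeps 6 columns → grid now 19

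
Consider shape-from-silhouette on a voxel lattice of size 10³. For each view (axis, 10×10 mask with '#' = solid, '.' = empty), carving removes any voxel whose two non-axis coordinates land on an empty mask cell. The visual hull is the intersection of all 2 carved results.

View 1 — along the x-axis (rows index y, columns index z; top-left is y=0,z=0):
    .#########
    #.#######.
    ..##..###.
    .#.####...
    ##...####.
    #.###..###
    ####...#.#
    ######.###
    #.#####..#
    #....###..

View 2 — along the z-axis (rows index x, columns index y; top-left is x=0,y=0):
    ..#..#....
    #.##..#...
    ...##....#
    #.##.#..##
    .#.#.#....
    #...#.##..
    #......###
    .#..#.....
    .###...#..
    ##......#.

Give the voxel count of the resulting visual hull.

remaining voxels: 233

initial block: 10^3 = 1000
after view 1 [x-axis, 66 of 100 cells solid] → remaining = 660
after view 2 [z-axis, 35 of 100 cells solid] → remaining = 233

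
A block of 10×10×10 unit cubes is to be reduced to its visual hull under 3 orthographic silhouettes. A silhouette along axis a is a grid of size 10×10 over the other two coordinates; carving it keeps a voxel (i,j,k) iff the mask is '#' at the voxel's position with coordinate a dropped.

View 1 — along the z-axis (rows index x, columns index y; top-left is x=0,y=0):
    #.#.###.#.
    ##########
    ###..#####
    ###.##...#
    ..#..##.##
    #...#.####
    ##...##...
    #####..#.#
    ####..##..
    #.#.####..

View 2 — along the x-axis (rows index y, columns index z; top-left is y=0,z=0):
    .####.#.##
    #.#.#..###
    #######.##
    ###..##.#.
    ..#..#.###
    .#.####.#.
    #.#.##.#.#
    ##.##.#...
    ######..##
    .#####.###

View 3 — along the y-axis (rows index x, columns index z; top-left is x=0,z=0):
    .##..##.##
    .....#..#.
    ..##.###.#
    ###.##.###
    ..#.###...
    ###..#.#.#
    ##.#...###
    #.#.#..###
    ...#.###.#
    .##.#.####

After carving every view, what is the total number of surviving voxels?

initial block: 10^3 = 1000
[1] z-view keeps 64 columns → grid now 640
[2] x-view keeps 66 columns → grid now 427
[3] y-view keeps 56 columns → grid now 232

voxel count = 232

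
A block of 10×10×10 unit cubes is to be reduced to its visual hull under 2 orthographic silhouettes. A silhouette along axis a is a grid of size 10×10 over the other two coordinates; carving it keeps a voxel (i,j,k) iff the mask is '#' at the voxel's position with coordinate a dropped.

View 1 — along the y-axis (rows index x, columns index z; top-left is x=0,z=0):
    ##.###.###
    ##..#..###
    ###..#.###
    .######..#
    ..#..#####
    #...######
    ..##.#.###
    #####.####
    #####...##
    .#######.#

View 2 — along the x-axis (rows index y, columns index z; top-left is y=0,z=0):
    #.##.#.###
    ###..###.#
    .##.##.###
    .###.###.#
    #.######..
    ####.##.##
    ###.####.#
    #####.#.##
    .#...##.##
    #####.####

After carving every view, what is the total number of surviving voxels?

|visual hull| = 522

before carving: 1000 voxels (10×10×10)
after view 1 [y-axis, 71 of 100 cells solid] → remaining = 710
after view 2 [x-axis, 73 of 100 cells solid] → remaining = 522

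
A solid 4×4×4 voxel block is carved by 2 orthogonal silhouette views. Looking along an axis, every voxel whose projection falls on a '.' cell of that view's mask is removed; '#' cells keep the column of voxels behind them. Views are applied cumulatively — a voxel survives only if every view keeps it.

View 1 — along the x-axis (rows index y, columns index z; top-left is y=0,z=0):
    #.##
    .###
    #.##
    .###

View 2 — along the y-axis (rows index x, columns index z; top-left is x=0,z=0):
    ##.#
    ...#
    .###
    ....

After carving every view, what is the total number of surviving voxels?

|visual hull| = 22

full grid |V| = 64
[1] x-view keeps 12 columns → grid now 48
[2] y-view keeps 7 columns → grid now 22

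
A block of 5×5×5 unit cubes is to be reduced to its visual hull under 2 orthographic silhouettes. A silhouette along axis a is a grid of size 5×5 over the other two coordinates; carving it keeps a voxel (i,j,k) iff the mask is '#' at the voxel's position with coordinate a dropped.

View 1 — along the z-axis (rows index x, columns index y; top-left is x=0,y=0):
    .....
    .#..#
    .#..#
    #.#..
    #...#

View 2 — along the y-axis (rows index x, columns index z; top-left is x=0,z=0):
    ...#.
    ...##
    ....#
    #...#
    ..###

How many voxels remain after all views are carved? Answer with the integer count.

initial block: 5^3 = 125
[1] z-view keeps 8 columns → grid now 40
[2] y-view keeps 9 columns → grid now 16

16 voxels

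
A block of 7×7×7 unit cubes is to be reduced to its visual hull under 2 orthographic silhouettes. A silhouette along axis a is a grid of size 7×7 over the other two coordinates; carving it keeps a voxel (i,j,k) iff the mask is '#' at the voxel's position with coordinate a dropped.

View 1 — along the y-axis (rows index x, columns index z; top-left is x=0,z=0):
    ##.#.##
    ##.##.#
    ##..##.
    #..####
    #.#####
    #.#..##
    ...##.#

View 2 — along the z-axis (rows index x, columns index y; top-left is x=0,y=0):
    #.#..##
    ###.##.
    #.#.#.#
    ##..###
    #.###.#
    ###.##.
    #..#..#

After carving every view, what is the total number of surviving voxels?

start: 7×7×7 = 343 voxels
after view 1 [y-axis, 32 of 49 cells solid] → remaining = 224
after view 2 [z-axis, 31 of 49 cells solid] → remaining = 145

remaining voxels: 145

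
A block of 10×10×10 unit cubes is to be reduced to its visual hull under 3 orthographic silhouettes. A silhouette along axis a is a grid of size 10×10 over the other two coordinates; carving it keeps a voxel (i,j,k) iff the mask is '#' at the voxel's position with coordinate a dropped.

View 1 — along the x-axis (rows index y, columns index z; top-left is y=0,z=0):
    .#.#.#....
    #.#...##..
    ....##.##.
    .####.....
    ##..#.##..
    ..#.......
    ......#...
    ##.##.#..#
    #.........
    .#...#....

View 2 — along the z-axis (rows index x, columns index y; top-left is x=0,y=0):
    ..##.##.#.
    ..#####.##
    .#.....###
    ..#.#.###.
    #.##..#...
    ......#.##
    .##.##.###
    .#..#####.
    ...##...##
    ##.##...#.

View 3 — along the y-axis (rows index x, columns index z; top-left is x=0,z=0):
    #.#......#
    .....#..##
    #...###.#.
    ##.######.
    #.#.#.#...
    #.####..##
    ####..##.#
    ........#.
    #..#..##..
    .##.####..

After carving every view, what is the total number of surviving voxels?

remaining voxels: 69

initial block: 10^3 = 1000
  1. axis=0 (YZ plane), |mask|=31  ⇒  voxels=310
  2. axis=2 (XY plane), |mask|=50  ⇒  voxels=145
  3. axis=1 (XZ plane), |mask|=48  ⇒  voxels=69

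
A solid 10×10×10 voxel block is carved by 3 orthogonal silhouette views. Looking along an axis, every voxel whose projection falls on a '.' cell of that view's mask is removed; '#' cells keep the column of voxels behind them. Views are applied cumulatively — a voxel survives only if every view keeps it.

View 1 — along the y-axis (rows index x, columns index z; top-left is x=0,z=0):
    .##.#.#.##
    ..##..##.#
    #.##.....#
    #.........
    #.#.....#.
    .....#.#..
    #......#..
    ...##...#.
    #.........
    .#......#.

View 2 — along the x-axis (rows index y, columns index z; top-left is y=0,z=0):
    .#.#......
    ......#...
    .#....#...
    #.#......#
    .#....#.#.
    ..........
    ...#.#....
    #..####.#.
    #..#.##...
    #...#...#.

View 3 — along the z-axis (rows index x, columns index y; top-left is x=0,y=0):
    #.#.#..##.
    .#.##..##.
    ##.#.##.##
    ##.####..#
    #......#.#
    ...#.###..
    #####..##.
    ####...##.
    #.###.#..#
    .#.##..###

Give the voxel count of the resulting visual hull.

48 voxels

initial block: 10^3 = 1000
step 1: project along y, AND mask (29/100) → |grid| = 290
step 2: project along x, AND mask (26/100) → |grid| = 74
step 3: project along z, AND mask (56/100) → |grid| = 48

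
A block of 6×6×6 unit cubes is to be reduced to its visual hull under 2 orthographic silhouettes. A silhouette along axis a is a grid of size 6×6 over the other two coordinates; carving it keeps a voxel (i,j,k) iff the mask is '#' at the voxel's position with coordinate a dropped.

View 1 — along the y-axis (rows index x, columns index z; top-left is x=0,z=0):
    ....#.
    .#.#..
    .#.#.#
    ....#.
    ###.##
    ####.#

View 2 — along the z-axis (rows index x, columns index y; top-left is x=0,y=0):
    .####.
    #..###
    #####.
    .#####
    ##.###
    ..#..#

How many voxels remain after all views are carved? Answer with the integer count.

initial block: 6^3 = 216
[1] y-view keeps 17 columns → grid now 102
[2] z-view keeps 25 columns → grid now 67

|visual hull| = 67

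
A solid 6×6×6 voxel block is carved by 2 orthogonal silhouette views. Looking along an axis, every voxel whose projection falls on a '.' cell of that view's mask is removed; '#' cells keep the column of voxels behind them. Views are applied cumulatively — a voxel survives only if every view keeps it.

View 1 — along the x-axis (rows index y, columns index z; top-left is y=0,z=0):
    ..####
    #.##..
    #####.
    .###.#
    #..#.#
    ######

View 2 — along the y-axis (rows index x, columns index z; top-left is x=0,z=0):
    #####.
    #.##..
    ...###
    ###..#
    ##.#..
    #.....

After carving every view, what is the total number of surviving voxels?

|visual hull| = 82

full grid |V| = 216
after view 1 [x-axis, 25 of 36 cells solid] → remaining = 150
after view 2 [y-axis, 19 of 36 cells solid] → remaining = 82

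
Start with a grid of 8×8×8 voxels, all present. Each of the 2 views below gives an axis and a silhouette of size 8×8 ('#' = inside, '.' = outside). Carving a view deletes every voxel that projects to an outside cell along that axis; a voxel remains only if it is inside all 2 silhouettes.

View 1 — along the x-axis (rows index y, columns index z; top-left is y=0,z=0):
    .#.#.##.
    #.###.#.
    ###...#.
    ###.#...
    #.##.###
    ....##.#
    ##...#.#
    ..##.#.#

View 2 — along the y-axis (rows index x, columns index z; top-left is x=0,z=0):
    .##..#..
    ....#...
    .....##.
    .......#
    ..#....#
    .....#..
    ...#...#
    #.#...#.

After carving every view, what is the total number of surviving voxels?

|visual hull| = 66

before carving: 512 voxels (8×8×8)
V1 x: intersect with YZ mask (34 set) -- 272 left
V2 y: intersect with XZ mask (15 set) -- 66 left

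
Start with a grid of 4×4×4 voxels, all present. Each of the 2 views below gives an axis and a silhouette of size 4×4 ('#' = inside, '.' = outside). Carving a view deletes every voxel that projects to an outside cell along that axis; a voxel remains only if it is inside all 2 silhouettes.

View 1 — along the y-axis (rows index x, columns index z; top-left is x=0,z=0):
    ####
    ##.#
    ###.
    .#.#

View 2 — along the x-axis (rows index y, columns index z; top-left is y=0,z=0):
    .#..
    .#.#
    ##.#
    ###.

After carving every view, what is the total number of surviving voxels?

full grid |V| = 64
[1] y-view keeps 12 columns → grid now 48
[2] x-view keeps 9 columns → grid now 30

|visual hull| = 30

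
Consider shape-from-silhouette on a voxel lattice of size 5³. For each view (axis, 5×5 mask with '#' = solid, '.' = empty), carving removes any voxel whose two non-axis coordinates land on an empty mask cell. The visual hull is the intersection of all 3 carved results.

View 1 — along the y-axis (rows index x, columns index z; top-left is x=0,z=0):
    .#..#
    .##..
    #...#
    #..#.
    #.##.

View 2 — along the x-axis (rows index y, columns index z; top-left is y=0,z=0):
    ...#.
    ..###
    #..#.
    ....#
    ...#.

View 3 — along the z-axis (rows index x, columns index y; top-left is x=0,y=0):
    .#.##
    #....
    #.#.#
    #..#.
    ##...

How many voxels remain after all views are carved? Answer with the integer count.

|visual hull| = 7

full grid |V| = 125
carve view 1 (along y, XZ-mask fill 11/25): 55 voxels remain
carve view 2 (along x, YZ-mask fill 8/25): 17 voxels remain
carve view 3 (along z, XY-mask fill 11/25): 7 voxels remain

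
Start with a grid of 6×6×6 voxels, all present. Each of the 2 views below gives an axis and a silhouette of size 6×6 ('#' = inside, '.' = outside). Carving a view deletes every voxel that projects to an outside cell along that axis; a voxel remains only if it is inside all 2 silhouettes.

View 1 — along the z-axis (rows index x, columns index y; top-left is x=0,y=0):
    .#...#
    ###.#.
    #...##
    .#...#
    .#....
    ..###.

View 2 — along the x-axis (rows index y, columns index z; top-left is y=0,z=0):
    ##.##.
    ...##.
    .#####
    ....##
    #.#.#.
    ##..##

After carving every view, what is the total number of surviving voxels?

before carving: 216 voxels (6×6×6)
  1. axis=2 (XY plane), |mask|=15  ⇒  voxels=90
  2. axis=0 (YZ plane), |mask|=20  ⇒  voxels=49

remaining voxels: 49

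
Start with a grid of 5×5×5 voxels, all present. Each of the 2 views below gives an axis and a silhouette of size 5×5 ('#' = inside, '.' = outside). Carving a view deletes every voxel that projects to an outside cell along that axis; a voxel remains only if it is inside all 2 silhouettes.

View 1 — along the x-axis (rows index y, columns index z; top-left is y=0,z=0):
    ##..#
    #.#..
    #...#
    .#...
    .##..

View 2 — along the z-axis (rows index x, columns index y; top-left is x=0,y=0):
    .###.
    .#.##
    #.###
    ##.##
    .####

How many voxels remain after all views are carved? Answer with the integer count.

before carving: 125 voxels (5×5×5)
V1 x: intersect with YZ mask (10 set) -- 50 left
V2 z: intersect with XY mask (18 set) -- 33 left

|visual hull| = 33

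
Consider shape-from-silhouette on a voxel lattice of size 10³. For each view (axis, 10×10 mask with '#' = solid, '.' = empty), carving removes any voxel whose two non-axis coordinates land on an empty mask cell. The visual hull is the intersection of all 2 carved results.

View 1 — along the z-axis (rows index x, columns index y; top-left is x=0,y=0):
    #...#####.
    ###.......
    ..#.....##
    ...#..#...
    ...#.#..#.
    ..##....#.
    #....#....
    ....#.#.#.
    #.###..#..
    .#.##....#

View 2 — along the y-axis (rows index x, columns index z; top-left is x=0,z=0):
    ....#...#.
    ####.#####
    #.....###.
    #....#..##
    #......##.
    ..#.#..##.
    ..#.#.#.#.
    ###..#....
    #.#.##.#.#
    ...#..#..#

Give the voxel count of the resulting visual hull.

initial block: 10^3 = 1000
[1] z-view keeps 34 columns → grid now 340
[2] y-view keeps 43 columns → grid now 142

142 voxels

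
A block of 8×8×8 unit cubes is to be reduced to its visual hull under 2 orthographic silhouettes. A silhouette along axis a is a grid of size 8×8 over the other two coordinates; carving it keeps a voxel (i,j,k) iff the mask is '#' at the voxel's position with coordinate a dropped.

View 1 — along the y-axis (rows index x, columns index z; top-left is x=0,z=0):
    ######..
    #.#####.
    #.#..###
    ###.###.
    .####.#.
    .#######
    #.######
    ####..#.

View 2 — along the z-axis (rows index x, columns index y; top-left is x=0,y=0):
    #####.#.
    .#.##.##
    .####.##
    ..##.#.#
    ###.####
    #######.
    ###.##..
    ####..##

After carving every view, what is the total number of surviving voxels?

|visual hull| = 269

full grid |V| = 512
carve view 1 (along y, XZ-mask fill 47/64): 376 voxels remain
carve view 2 (along z, XY-mask fill 46/64): 269 voxels remain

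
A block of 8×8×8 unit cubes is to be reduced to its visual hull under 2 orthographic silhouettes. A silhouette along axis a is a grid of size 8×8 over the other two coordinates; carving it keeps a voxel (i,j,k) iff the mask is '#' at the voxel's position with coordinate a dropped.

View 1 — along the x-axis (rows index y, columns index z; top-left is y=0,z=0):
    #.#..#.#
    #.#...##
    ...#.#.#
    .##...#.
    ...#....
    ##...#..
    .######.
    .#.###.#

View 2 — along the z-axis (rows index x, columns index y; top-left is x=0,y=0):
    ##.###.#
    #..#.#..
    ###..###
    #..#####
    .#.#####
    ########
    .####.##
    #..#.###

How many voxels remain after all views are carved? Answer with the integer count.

before carving: 512 voxels (8×8×8)
V1 x: intersect with YZ mask (29 set) -- 232 left
V2 z: intersect with XY mask (46 set) -- 171 left

171 voxels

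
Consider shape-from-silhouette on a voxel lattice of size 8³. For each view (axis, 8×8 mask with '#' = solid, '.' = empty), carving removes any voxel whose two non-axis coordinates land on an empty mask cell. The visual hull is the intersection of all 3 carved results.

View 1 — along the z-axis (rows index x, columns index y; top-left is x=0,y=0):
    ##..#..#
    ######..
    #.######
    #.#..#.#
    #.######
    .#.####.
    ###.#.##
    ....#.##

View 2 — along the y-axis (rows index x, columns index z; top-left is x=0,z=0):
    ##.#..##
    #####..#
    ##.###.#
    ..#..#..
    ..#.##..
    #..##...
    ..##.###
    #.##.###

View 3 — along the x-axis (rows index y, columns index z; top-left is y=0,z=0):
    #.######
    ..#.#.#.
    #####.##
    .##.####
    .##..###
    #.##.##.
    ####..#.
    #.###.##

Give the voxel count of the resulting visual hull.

initial block: 8^3 = 512
  1. axis=2 (XY plane), |mask|=42  ⇒  voxels=336
  2. axis=1 (XZ plane), |mask|=36  ⇒  voxels=190
  3. axis=0 (YZ plane), |mask|=44  ⇒  voxels=124

voxel count = 124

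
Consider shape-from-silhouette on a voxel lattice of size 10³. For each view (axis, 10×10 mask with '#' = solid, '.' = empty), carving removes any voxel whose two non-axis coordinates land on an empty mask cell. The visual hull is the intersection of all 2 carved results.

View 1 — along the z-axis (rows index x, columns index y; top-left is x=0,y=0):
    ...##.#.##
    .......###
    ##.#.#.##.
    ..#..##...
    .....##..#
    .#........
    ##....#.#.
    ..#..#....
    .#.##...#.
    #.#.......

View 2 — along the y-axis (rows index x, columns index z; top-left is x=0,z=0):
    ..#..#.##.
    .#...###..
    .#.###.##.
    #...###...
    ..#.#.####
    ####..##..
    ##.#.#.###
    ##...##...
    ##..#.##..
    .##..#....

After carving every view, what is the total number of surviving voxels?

|visual hull| = 166

initial block: 10^3 = 1000
after view 1 [z-axis, 33 of 100 cells solid] → remaining = 330
after view 2 [y-axis, 49 of 100 cells solid] → remaining = 166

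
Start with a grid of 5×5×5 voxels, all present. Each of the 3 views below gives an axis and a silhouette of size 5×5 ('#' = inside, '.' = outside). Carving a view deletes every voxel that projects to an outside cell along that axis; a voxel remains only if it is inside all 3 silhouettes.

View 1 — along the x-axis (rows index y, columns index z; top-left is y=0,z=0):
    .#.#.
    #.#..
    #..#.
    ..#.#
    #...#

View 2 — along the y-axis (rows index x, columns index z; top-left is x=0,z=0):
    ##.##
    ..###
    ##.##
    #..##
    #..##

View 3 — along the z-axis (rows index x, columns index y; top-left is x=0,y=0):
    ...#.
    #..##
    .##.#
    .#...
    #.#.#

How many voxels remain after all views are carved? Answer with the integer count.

start: 5×5×5 = 125 voxels
step 1: project along x, AND mask (10/25) → |grid| = 50
step 2: project along y, AND mask (17/25) → |grid| = 36
step 3: project along z, AND mask (11/25) → |grid| = 16

16 voxels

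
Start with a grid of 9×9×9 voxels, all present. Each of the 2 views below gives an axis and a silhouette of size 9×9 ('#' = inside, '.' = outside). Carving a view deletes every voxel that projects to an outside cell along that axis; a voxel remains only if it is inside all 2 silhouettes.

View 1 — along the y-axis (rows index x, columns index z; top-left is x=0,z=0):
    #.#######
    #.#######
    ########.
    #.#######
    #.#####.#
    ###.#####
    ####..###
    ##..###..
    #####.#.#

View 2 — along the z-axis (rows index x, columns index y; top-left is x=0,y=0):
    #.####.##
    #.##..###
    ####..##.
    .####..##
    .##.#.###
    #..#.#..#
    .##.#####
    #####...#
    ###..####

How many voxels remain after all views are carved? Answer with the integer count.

initial block: 9^3 = 729
[1] y-view keeps 66 columns → grid now 594
[2] z-view keeps 55 columns → grid now 402

402 voxels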